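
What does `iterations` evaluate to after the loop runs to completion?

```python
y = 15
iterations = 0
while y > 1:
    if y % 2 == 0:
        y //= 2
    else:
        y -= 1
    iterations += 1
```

Let's trace through this code step by step.

Initialize: y = 15
Initialize: iterations = 0
Entering loop: while y > 1:
After iteration 1: y = 14, iterations = 1
After iteration 2: y = 7, iterations = 2
After iteration 3: y = 6, iterations = 3
After iteration 4: y = 3, iterations = 4
After iteration 5: y = 2, iterations = 5
After iteration 6: y = 1, iterations = 6
Loop ends.

Final answer: 6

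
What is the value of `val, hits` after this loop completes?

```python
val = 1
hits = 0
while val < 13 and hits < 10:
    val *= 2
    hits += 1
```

Let's trace through this code step by step.

Initialize: val = 1
Initialize: hits = 0
Entering loop: while val < 13 and hits < 10:
After iteration 1: val = 2, hits = 1
After iteration 2: val = 4, hits = 2
After iteration 3: val = 8, hits = 3
After iteration 4: val = 16, hits = 4
Loop ends.

Final answer: 16, 4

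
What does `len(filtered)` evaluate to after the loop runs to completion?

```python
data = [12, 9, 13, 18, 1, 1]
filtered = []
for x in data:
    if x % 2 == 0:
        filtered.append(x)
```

Let's trace through this code step by step.

Initialize: data = [12, 9, 13, 18, 1, 1]
Initialize: filtered = []
Entering loop: for x in data:
After iteration 1: x = 12, filtered = [12]
After iteration 2: x = 9, filtered = [12]
After iteration 3: x = 13, filtered = [12]
After iteration 4: x = 18, filtered = [12, 18]
After iteration 5: x = 1, filtered = [12, 18]
After iteration 6: x = 1, filtered = [12, 18]
Loop ends.
len(filtered) = 2

Final answer: 2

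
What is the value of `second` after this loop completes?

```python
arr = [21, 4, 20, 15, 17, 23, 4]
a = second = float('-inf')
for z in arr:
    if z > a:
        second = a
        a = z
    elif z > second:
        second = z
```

Let's trace through this code step by step.

Initialize: arr = [21, 4, 20, 15, 17, 23, 4]
Initialize: a = -inf
Initialize: second = -inf
Entering loop: for z in arr:
After iteration 1: z = 21, a = 21, second = -inf
After iteration 2: z = 4, a = 21, second = 4
After iteration 3: z = 20, a = 21, second = 20
After iteration 4: z = 15, a = 21, second = 20
After iteration 5: z = 17, a = 21, second = 20
After iteration 6: z = 23, a = 23, second = 21
After iteration 7: z = 4, a = 23, second = 21
Loop ends.

Final answer: 21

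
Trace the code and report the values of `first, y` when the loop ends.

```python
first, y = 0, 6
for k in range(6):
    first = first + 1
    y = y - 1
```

Let's trace through this code step by step.

Initialize: first = 0
Initialize: y = 6
Entering loop: for k in range(6):
After iteration 1: k = 0, first = 1, y = 5
After iteration 2: k = 1, first = 2, y = 4
After iteration 3: k = 2, first = 3, y = 3
After iteration 4: k = 3, first = 4, y = 2
After iteration 5: k = 4, first = 5, y = 1
After iteration 6: k = 5, first = 6, y = 0
Loop ends.

Final answer: 6, 0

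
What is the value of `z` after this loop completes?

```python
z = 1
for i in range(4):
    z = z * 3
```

Let's trace through this code step by step.

Initialize: z = 1
Entering loop: for i in range(4):
After iteration 1: i = 0, z = 3
After iteration 2: i = 1, z = 9
After iteration 3: i = 2, z = 27
After iteration 4: i = 3, z = 81
Loop ends.

Final answer: 81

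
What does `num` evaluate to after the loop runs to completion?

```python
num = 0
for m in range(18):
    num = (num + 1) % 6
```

Let's trace through this code step by step.

Initialize: num = 0
Entering loop: for m in range(18):
After iteration 1: m = 0, num = 1
After iteration 2: m = 1, num = 2
After iteration 3: m = 2, num = 3
After iteration 4: m = 3, num = 4
After iteration 5: m = 4, num = 5
After iteration 6: m = 5, num = 0
After iteration 7: m = 6, num = 1
After iteration 8: m = 7, num = 2
After iteration 9: m = 8, num = 3
After iteration 10: m = 9, num = 4
After iteration 11: m = 10, num = 5
After iteration 12: m = 11, num = 0
After iteration 13: m = 12, num = 1
After iteration 14: m = 13, num = 2
After iteration 15: m = 14, num = 3
After iteration 16: m = 15, num = 4
After iteration 17: m = 16, num = 5
After iteration 18: m = 17, num = 0
Loop ends.

Final answer: 0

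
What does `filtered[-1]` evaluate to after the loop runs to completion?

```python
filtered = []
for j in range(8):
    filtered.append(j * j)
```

Let's trace through this code step by step.

Initialize: filtered = []
Entering loop: for j in range(8):
After iteration 1: j = 0, filtered = [0]
After iteration 2: j = 1, filtered = [0, 1]
After iteration 3: j = 2, filtered = [0, 1, 4]
After iteration 4: j = 3, filtered = [0, 1, 4, 9]
After iteration 5: j = 4, filtered = [0, 1, 4, 9, 16]
After iteration 6: j = 5, filtered = [0, 1, 4, 9, 16, 25]
After iteration 7: j = 6, filtered = [0, 1, 4, 9, 16, 25, 36]
After iteration 8: j = 7, filtered = [0, 1, 4, 9, 16, 25, 36, 49]
Loop ends.
filtered[-1] = 49

Final answer: 49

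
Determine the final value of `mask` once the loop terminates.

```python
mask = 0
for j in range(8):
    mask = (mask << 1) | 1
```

Let's trace through this code step by step.

Initialize: mask = 0
Entering loop: for j in range(8):
After iteration 1: j = 0, mask = 1
After iteration 2: j = 1, mask = 3
After iteration 3: j = 2, mask = 7
After iteration 4: j = 3, mask = 15
After iteration 5: j = 4, mask = 31
After iteration 6: j = 5, mask = 63
After iteration 7: j = 6, mask = 127
After iteration 8: j = 7, mask = 255
Loop ends.

Final answer: 255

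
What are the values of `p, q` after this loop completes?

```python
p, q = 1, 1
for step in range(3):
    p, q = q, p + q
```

Let's trace through this code step by step.

Initialize: p = 1
Initialize: q = 1
Entering loop: for step in range(3):
After iteration 1: step = 0, p = 1, q = 2
After iteration 2: step = 1, p = 2, q = 3
After iteration 3: step = 2, p = 3, q = 5
Loop ends.

Final answer: 3, 5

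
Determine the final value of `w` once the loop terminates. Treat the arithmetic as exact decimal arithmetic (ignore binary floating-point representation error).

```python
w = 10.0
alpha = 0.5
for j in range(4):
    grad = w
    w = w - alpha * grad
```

Let's trace through this code step by step.

Initialize: w = 10.0
Initialize: alpha = 0.5
Entering loop: for j in range(4):
After iteration 1: j = 0, w = 5.0, grad = 10.0
After iteration 2: j = 1, w = 2.5, grad = 5.0
After iteration 3: j = 2, w = 1.25, grad = 2.5
After iteration 4: j = 3, w = 0.625, grad = 1.25
Loop ends.

Final answer: 0.625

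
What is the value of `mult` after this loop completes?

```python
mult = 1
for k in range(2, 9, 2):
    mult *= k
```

Let's trace through this code step by step.

Initialize: mult = 1
Entering loop: for k in range(2, 9, 2):
After iteration 1: k = 2, mult = 2
After iteration 2: k = 4, mult = 8
After iteration 3: k = 6, mult = 48
After iteration 4: k = 8, mult = 384
Loop ends.

Final answer: 384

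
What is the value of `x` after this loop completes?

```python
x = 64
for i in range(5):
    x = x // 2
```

Let's trace through this code step by step.

Initialize: x = 64
Entering loop: for i in range(5):
After iteration 1: i = 0, x = 32
After iteration 2: i = 1, x = 16
After iteration 3: i = 2, x = 8
After iteration 4: i = 3, x = 4
After iteration 5: i = 4, x = 2
Loop ends.

Final answer: 2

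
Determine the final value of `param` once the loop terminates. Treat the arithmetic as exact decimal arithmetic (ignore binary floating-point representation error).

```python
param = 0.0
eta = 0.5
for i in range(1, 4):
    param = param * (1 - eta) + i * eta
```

Let's trace through this code step by step.

Initialize: param = 0.0
Initialize: eta = 0.5
Entering loop: for i in range(1, 4):
After iteration 1: i = 1, param = 0.5
After iteration 2: i = 2, param = 1.25
After iteration 3: i = 3, param = 2.125
Loop ends.

Final answer: 2.125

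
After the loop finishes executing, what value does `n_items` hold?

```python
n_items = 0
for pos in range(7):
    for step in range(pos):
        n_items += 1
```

Let's trace through this code step by step.

Initialize: n_items = 0
Entering loop: for pos in range(7):
After iteration 1: pos = 0, n_items = 0
After iteration 2: pos = 1, n_items = 1, step = 0
After iteration 3: pos = 2, n_items = 3, step = 1
After iteration 4: pos = 3, n_items = 6, step = 2
After iteration 5: pos = 4, n_items = 10, step = 3
After iteration 6: pos = 5, n_items = 15, step = 4
After iteration 7: pos = 6, n_items = 21, step = 5
Loop ends.

Final answer: 21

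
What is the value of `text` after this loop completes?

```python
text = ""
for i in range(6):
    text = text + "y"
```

Let's trace through this code step by step.

Initialize: text = ''
Entering loop: for i in range(6):
After iteration 1: i = 0, text = 'y'
After iteration 2: i = 1, text = 'yy'
After iteration 3: i = 2, text = 'yyy'
After iteration 4: i = 3, text = 'yyyy'
After iteration 5: i = 4, text = 'yyyyy'
After iteration 6: i = 5, text = 'yyyyyy'
Loop ends.

Final answer: 'yyyyyy'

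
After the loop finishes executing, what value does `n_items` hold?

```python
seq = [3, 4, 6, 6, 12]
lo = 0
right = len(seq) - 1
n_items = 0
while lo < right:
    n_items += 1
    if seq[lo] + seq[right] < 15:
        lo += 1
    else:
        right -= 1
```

Let's trace through this code step by step.

Initialize: seq = [3, 4, 6, 6, 12]
Initialize: lo = 0
Initialize: right = 4
Initialize: n_items = 0
Entering loop: while lo < right:
After iteration 1: lo = 0, right = 3, n_items = 1
After iteration 2: lo = 1, right = 3, n_items = 2
After iteration 3: lo = 2, right = 3, n_items = 3
After iteration 4: lo = 3, right = 3, n_items = 4
Loop ends.

Final answer: 4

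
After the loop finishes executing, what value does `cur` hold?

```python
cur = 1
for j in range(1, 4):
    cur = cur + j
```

Let's trace through this code step by step.

Initialize: cur = 1
Entering loop: for j in range(1, 4):
After iteration 1: j = 1, cur = 2
After iteration 2: j = 2, cur = 4
After iteration 3: j = 3, cur = 7
Loop ends.

Final answer: 7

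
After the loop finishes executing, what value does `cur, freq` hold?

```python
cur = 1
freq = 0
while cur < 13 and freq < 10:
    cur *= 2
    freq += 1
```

Let's trace through this code step by step.

Initialize: cur = 1
Initialize: freq = 0
Entering loop: while cur < 13 and freq < 10:
After iteration 1: cur = 2, freq = 1
After iteration 2: cur = 4, freq = 2
After iteration 3: cur = 8, freq = 3
After iteration 4: cur = 16, freq = 4
Loop ends.

Final answer: 16, 4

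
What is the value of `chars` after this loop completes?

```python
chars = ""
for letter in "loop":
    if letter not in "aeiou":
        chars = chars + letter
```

Let's trace through this code step by step.

Initialize: chars = ''
Entering loop: for letter in "loop":
After iteration 1: letter = 'l', chars = 'l'
After iteration 2: letter = 'o', chars = 'l'
After iteration 3: letter = 'o', chars = 'l'
After iteration 4: letter = 'p', chars = 'lp'
Loop ends.

Final answer: 'lp'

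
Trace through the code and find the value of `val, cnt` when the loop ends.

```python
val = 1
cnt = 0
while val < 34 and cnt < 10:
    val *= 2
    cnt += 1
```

Let's trace through this code step by step.

Initialize: val = 1
Initialize: cnt = 0
Entering loop: while val < 34 and cnt < 10:
After iteration 1: val = 2, cnt = 1
After iteration 2: val = 4, cnt = 2
After iteration 3: val = 8, cnt = 3
After iteration 4: val = 16, cnt = 4
After iteration 5: val = 32, cnt = 5
After iteration 6: val = 64, cnt = 6
Loop ends.

Final answer: 64, 6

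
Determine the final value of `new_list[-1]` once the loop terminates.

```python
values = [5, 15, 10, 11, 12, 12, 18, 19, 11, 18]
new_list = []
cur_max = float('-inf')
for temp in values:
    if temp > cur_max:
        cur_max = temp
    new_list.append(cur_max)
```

Let's trace through this code step by step.

Initialize: values = [5, 15, 10, 11, 12, 12, 18, 19, 11, 18]
Initialize: new_list = []
Initialize: cur_max = -inf
Entering loop: for temp in values:
After iteration 1: temp = 5, new_list = [5], cur_max = 5
After iteration 2: temp = 15, new_list = [5, 15], cur_max = 15
After iteration 3: temp = 10, new_list = [5, 15, 15], cur_max = 15
After iteration 4: temp = 11, new_list = [5, 15, 15, 15], cur_max = 15
After iteration 5: temp = 12, new_list = [5, 15, 15, 15, 15], cur_max = 15
After iteration 6: temp = 12, new_list = [5, 15, 15, 15, 15, 15], cur_max = 15
After iteration 7: temp = 18, new_list = [5, 15, 15, 15, 15, 15, 18], cur_max = 18
After iteration 8: temp = 19, new_list = [5, 15, 15, 15, 15, 15, 18, 19], cur_max = 19
After iteration 9: temp = 11, new_list = [5, 15, 15, 15, 15, 15, 18, 19, 19], cur_max = 19
After iteration 10: temp = 18, new_list = [5, 15, 15, 15, 15, 15, 18, 19, 19, 19], cur_max = 19
Loop ends.
new_list[-1] = 19

Final answer: 19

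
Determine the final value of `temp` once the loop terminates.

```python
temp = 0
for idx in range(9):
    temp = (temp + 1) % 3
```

Let's trace through this code step by step.

Initialize: temp = 0
Entering loop: for idx in range(9):
After iteration 1: idx = 0, temp = 1
After iteration 2: idx = 1, temp = 2
After iteration 3: idx = 2, temp = 0
After iteration 4: idx = 3, temp = 1
After iteration 5: idx = 4, temp = 2
After iteration 6: idx = 5, temp = 0
After iteration 7: idx = 6, temp = 1
After iteration 8: idx = 7, temp = 2
After iteration 9: idx = 8, temp = 0
Loop ends.

Final answer: 0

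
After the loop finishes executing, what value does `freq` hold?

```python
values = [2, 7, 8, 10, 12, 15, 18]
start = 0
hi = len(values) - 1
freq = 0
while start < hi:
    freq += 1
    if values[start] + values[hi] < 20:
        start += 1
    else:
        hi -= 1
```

Let's trace through this code step by step.

Initialize: values = [2, 7, 8, 10, 12, 15, 18]
Initialize: start = 0
Initialize: hi = 6
Initialize: freq = 0
Entering loop: while start < hi:
After iteration 1: start = 0, hi = 5, freq = 1
After iteration 2: start = 1, hi = 5, freq = 2
After iteration 3: start = 1, hi = 4, freq = 3
After iteration 4: start = 2, hi = 4, freq = 4
After iteration 5: start = 2, hi = 3, freq = 5
After iteration 6: start = 3, hi = 3, freq = 6
Loop ends.

Final answer: 6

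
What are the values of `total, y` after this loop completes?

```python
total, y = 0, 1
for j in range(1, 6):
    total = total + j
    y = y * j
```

Let's trace through this code step by step.

Initialize: total = 0
Initialize: y = 1
Entering loop: for j in range(1, 6):
After iteration 1: j = 1, total = 1, y = 1
After iteration 2: j = 2, total = 3, y = 2
After iteration 3: j = 3, total = 6, y = 6
After iteration 4: j = 4, total = 10, y = 24
After iteration 5: j = 5, total = 15, y = 120
Loop ends.

Final answer: 15, 120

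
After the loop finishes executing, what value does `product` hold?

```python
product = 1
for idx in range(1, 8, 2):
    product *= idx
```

Let's trace through this code step by step.

Initialize: product = 1
Entering loop: for idx in range(1, 8, 2):
After iteration 1: idx = 1, product = 1
After iteration 2: idx = 3, product = 3
After iteration 3: idx = 5, product = 15
After iteration 4: idx = 7, product = 105
Loop ends.

Final answer: 105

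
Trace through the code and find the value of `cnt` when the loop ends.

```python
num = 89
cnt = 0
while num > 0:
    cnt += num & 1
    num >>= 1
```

Let's trace through this code step by step.

Initialize: num = 89
Initialize: cnt = 0
Entering loop: while num > 0:
After iteration 1: num = 44, cnt = 1
After iteration 2: num = 22, cnt = 1
After iteration 3: num = 11, cnt = 1
After iteration 4: num = 5, cnt = 2
After iteration 5: num = 2, cnt = 3
After iteration 6: num = 1, cnt = 3
After iteration 7: num = 0, cnt = 4
Loop ends.

Final answer: 4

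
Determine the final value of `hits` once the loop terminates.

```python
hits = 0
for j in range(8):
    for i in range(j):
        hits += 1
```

Let's trace through this code step by step.

Initialize: hits = 0
Entering loop: for j in range(8):
After iteration 1: j = 0, hits = 0
After iteration 2: j = 1, hits = 1, i = 0
After iteration 3: j = 2, hits = 3, i = 1
After iteration 4: j = 3, hits = 6, i = 2
After iteration 5: j = 4, hits = 10, i = 3
After iteration 6: j = 5, hits = 15, i = 4
After iteration 7: j = 6, hits = 21, i = 5
After iteration 8: j = 7, hits = 28, i = 6
Loop ends.

Final answer: 28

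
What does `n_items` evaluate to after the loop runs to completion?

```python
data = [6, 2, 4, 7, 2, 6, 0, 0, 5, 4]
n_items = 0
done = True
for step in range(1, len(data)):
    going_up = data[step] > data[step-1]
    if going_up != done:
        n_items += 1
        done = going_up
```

Let's trace through this code step by step.

Initialize: data = [6, 2, 4, 7, 2, 6, 0, 0, 5, 4]
Initialize: n_items = 0
Initialize: done = True
Entering loop: for step in range(1, len(data)):
After iteration 1: step = 1, n_items = 1, done = False, going_up = False
After iteration 2: step = 2, n_items = 2, done = True, going_up = True
After iteration 3: step = 3, n_items = 2, done = True, going_up = True
After iteration 4: step = 4, n_items = 3, done = False, going_up = False
After iteration 5: step = 5, n_items = 4, done = True, going_up = True
After iteration 6: step = 6, n_items = 5, done = False, going_up = False
After iteration 7: step = 7, n_items = 5, done = False, going_up = False
After iteration 8: step = 8, n_items = 6, done = True, going_up = True
After iteration 9: step = 9, n_items = 7, done = False, going_up = False
Loop ends.

Final answer: 7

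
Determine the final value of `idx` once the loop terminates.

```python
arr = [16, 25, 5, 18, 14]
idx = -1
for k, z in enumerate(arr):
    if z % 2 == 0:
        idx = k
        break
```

Let's trace through this code step by step.

Initialize: arr = [16, 25, 5, 18, 14]
Initialize: idx = -1
Entering loop: for k, z in enumerate(arr):
After iteration 1: k = 0, z = 16, idx = 0
Loop ends.

Final answer: 0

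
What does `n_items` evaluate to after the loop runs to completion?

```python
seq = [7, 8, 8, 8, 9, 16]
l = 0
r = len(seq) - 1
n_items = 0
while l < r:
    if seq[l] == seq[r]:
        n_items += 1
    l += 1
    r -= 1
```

Let's trace through this code step by step.

Initialize: seq = [7, 8, 8, 8, 9, 16]
Initialize: l = 0
Initialize: r = 5
Initialize: n_items = 0
Entering loop: while l < r:
After iteration 1: l = 1, r = 4, n_items = 0
After iteration 2: l = 2, r = 3, n_items = 0
After iteration 3: l = 3, r = 2, n_items = 1
Loop ends.

Final answer: 1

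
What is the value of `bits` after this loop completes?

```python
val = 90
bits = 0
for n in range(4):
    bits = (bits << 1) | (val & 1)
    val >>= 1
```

Let's trace through this code step by step.

Initialize: val = 90
Initialize: bits = 0
Entering loop: for n in range(4):
After iteration 1: n = 0, val = 45, bits = 0
After iteration 2: n = 1, val = 22, bits = 1
After iteration 3: n = 2, val = 11, bits = 2
After iteration 4: n = 3, val = 5, bits = 5
Loop ends.

Final answer: 5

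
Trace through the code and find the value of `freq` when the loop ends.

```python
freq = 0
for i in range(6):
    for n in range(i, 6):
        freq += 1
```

Let's trace through this code step by step.

Initialize: freq = 0
Entering loop: for i in range(6):
After iteration 1: i = 0, freq = 6
After iteration 2: i = 1, freq = 11
After iteration 3: i = 2, freq = 15
After iteration 4: i = 3, freq = 18
After iteration 5: i = 4, freq = 20
After iteration 6: i = 5, freq = 21
Loop ends.

Final answer: 21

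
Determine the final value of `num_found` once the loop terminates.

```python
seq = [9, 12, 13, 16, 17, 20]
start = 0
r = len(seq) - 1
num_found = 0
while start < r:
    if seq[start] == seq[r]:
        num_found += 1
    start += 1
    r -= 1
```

Let's trace through this code step by step.

Initialize: seq = [9, 12, 13, 16, 17, 20]
Initialize: start = 0
Initialize: r = 5
Initialize: num_found = 0
Entering loop: while start < r:
After iteration 1: start = 1, r = 4, num_found = 0
After iteration 2: start = 2, r = 3, num_found = 0
After iteration 3: start = 3, r = 2, num_found = 0
Loop ends.

Final answer: 0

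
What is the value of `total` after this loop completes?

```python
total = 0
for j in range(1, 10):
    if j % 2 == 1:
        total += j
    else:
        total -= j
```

Let's trace through this code step by step.

Initialize: total = 0
Entering loop: for j in range(1, 10):
After iteration 1: j = 1, total = 1
After iteration 2: j = 2, total = -1
After iteration 3: j = 3, total = 2
After iteration 4: j = 4, total = -2
After iteration 5: j = 5, total = 3
After iteration 6: j = 6, total = -3
After iteration 7: j = 7, total = 4
After iteration 8: j = 8, total = -4
After iteration 9: j = 9, total = 5
Loop ends.

Final answer: 5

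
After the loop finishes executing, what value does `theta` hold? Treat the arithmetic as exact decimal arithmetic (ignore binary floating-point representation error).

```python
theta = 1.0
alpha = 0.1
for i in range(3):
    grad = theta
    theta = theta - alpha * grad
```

Let's trace through this code step by step.

Initialize: theta = 1.0
Initialize: alpha = 0.1
Entering loop: for i in range(3):
After iteration 1: i = 0, theta = 0.9, grad = 1.0
After iteration 2: i = 1, theta = 0.81, grad = 0.9
After iteration 3: i = 2, theta = 0.729, grad = 0.81
Loop ends.

Final answer: 0.729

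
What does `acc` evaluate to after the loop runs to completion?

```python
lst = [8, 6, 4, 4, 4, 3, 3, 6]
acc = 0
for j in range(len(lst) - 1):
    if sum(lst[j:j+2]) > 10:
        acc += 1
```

Let's trace through this code step by step.

Initialize: lst = [8, 6, 4, 4, 4, 3, 3, 6]
Initialize: acc = 0
Entering loop: for j in range(len(lst) - 1):
After iteration 1: j = 0, acc = 1
After iteration 2: j = 1, acc = 1
After iteration 3: j = 2, acc = 1
After iteration 4: j = 3, acc = 1
After iteration 5: j = 4, acc = 1
After iteration 6: j = 5, acc = 1
After iteration 7: j = 6, acc = 1
Loop ends.

Final answer: 1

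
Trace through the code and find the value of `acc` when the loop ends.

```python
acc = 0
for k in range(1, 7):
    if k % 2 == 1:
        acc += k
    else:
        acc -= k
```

Let's trace through this code step by step.

Initialize: acc = 0
Entering loop: for k in range(1, 7):
After iteration 1: k = 1, acc = 1
After iteration 2: k = 2, acc = -1
After iteration 3: k = 3, acc = 2
After iteration 4: k = 4, acc = -2
After iteration 5: k = 5, acc = 3
After iteration 6: k = 6, acc = -3
Loop ends.

Final answer: -3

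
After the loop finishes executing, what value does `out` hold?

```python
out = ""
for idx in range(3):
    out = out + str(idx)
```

Let's trace through this code step by step.

Initialize: out = ''
Entering loop: for idx in range(3):
After iteration 1: idx = 0, out = '0'
After iteration 2: idx = 1, out = '01'
After iteration 3: idx = 2, out = '012'
Loop ends.

Final answer: '012'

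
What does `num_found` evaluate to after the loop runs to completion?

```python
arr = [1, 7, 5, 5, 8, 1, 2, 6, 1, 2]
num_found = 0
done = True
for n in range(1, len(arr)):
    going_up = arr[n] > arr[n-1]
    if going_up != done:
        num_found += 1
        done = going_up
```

Let's trace through this code step by step.

Initialize: arr = [1, 7, 5, 5, 8, 1, 2, 6, 1, 2]
Initialize: num_found = 0
Initialize: done = True
Entering loop: for n in range(1, len(arr)):
After iteration 1: n = 1, num_found = 0, done = True, going_up = True
After iteration 2: n = 2, num_found = 1, done = False, going_up = False
After iteration 3: n = 3, num_found = 1, done = False, going_up = False
After iteration 4: n = 4, num_found = 2, done = True, going_up = True
After iteration 5: n = 5, num_found = 3, done = False, going_up = False
After iteration 6: n = 6, num_found = 4, done = True, going_up = True
After iteration 7: n = 7, num_found = 4, done = True, going_up = True
After iteration 8: n = 8, num_found = 5, done = False, going_up = False
After iteration 9: n = 9, num_found = 6, done = True, going_up = True
Loop ends.

Final answer: 6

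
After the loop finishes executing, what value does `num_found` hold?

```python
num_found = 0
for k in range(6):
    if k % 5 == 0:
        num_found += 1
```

Let's trace through this code step by step.

Initialize: num_found = 0
Entering loop: for k in range(6):
After iteration 1: k = 0, num_found = 1
After iteration 2: k = 1, num_found = 1
After iteration 3: k = 2, num_found = 1
After iteration 4: k = 3, num_found = 1
After iteration 5: k = 4, num_found = 1
After iteration 6: k = 5, num_found = 2
Loop ends.

Final answer: 2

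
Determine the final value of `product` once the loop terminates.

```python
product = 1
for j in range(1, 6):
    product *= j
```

Let's trace through this code step by step.

Initialize: product = 1
Entering loop: for j in range(1, 6):
After iteration 1: j = 1, product = 1
After iteration 2: j = 2, product = 2
After iteration 3: j = 3, product = 6
After iteration 4: j = 4, product = 24
After iteration 5: j = 5, product = 120
Loop ends.

Final answer: 120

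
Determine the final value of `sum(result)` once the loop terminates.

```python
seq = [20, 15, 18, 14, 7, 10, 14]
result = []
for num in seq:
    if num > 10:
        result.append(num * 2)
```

Let's trace through this code step by step.

Initialize: seq = [20, 15, 18, 14, 7, 10, 14]
Initialize: result = []
Entering loop: for num in seq:
After iteration 1: num = 20, result = [40]
After iteration 2: num = 15, result = [40, 30]
After iteration 3: num = 18, result = [40, 30, 36]
After iteration 4: num = 14, result = [40, 30, 36, 28]
After iteration 5: num = 7, result = [40, 30, 36, 28]
After iteration 6: num = 10, result = [40, 30, 36, 28]
After iteration 7: num = 14, result = [40, 30, 36, 28, 28]
Loop ends.
sum(result) = 162

Final answer: 162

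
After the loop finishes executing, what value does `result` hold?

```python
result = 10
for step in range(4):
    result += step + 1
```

Let's trace through this code step by step.

Initialize: result = 10
Entering loop: for step in range(4):
After iteration 1: step = 0, result = 11
After iteration 2: step = 1, result = 13
After iteration 3: step = 2, result = 16
After iteration 4: step = 3, result = 20
Loop ends.

Final answer: 20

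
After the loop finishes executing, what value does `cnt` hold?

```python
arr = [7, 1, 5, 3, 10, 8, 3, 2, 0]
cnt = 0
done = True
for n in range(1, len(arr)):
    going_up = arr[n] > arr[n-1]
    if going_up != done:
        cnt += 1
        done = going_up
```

Let's trace through this code step by step.

Initialize: arr = [7, 1, 5, 3, 10, 8, 3, 2, 0]
Initialize: cnt = 0
Initialize: done = True
Entering loop: for n in range(1, len(arr)):
After iteration 1: n = 1, cnt = 1, done = False, going_up = False
After iteration 2: n = 2, cnt = 2, done = True, going_up = True
After iteration 3: n = 3, cnt = 3, done = False, going_up = False
After iteration 4: n = 4, cnt = 4, done = True, going_up = True
After iteration 5: n = 5, cnt = 5, done = False, going_up = False
After iteration 6: n = 6, cnt = 5, done = False, going_up = False
After iteration 7: n = 7, cnt = 5, done = False, going_up = False
After iteration 8: n = 8, cnt = 5, done = False, going_up = False
Loop ends.

Final answer: 5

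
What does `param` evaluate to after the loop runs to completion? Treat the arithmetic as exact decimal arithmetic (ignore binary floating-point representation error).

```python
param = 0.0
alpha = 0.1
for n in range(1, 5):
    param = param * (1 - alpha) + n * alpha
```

Let's trace through this code step by step.

Initialize: param = 0.0
Initialize: alpha = 0.1
Entering loop: for n in range(1, 5):
After iteration 1: n = 1, param = 0.1
After iteration 2: n = 2, param = 0.29
After iteration 3: n = 3, param = 0.561
After iteration 4: n = 4, param = 0.9049
Loop ends.

Final answer: 0.9049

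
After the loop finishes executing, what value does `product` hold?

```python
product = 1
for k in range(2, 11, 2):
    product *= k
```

Let's trace through this code step by step.

Initialize: product = 1
Entering loop: for k in range(2, 11, 2):
After iteration 1: k = 2, product = 2
After iteration 2: k = 4, product = 8
After iteration 3: k = 6, product = 48
After iteration 4: k = 8, product = 384
After iteration 5: k = 10, product = 3840
Loop ends.

Final answer: 3840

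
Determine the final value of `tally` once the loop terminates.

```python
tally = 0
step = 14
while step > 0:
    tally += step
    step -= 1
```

Let's trace through this code step by step.

Initialize: tally = 0
Initialize: step = 14
Entering loop: while step > 0:
After iteration 1: tally = 14, step = 13
After iteration 2: tally = 27, step = 12
After iteration 3: tally = 39, step = 11
After iteration 4: tally = 50, step = 10
After iteration 5: tally = 60, step = 9
After iteration 6: tally = 69, step = 8
After iteration 7: tally = 77, step = 7
After iteration 8: tally = 84, step = 6
After iteration 9: tally = 90, step = 5
After iteration 10: tally = 95, step = 4
After iteration 11: tally = 99, step = 3
After iteration 12: tally = 102, step = 2
After iteration 13: tally = 104, step = 1
After iteration 14: tally = 105, step = 0
Loop ends.

Final answer: 105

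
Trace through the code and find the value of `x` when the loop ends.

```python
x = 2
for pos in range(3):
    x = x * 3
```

Let's trace through this code step by step.

Initialize: x = 2
Entering loop: for pos in range(3):
After iteration 1: pos = 0, x = 6
After iteration 2: pos = 1, x = 18
After iteration 3: pos = 2, x = 54
Loop ends.

Final answer: 54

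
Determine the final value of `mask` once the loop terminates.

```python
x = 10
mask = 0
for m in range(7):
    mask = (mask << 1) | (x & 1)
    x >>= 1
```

Let's trace through this code step by step.

Initialize: x = 10
Initialize: mask = 0
Entering loop: for m in range(7):
After iteration 1: m = 0, x = 5, mask = 0
After iteration 2: m = 1, x = 2, mask = 1
After iteration 3: m = 2, x = 1, mask = 2
After iteration 4: m = 3, x = 0, mask = 5
After iteration 5: m = 4, x = 0, mask = 10
After iteration 6: m = 5, x = 0, mask = 20
After iteration 7: m = 6, x = 0, mask = 40
Loop ends.

Final answer: 40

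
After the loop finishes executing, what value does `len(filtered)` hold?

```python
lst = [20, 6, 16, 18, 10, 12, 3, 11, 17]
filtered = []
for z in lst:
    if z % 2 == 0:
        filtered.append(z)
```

Let's trace through this code step by step.

Initialize: lst = [20, 6, 16, 18, 10, 12, 3, 11, 17]
Initialize: filtered = []
Entering loop: for z in lst:
After iteration 1: z = 20, filtered = [20]
After iteration 2: z = 6, filtered = [20, 6]
After iteration 3: z = 16, filtered = [20, 6, 16]
After iteration 4: z = 18, filtered = [20, 6, 16, 18]
After iteration 5: z = 10, filtered = [20, 6, 16, 18, 10]
After iteration 6: z = 12, filtered = [20, 6, 16, 18, 10, 12]
After iteration 7: z = 3, filtered = [20, 6, 16, 18, 10, 12]
After iteration 8: z = 11, filtered = [20, 6, 16, 18, 10, 12]
After iteration 9: z = 17, filtered = [20, 6, 16, 18, 10, 12]
Loop ends.
len(filtered) = 6

Final answer: 6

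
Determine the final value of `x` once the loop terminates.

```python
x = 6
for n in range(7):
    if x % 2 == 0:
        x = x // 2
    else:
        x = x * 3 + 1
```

Let's trace through this code step by step.

Initialize: x = 6
Entering loop: for n in range(7):
After iteration 1: n = 0, x = 3
After iteration 2: n = 1, x = 10
After iteration 3: n = 2, x = 5
After iteration 4: n = 3, x = 16
After iteration 5: n = 4, x = 8
After iteration 6: n = 5, x = 4
After iteration 7: n = 6, x = 2
Loop ends.

Final answer: 2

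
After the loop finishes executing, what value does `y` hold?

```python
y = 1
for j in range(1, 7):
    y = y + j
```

Let's trace through this code step by step.

Initialize: y = 1
Entering loop: for j in range(1, 7):
After iteration 1: j = 1, y = 2
After iteration 2: j = 2, y = 4
After iteration 3: j = 3, y = 7
After iteration 4: j = 4, y = 11
After iteration 5: j = 5, y = 16
After iteration 6: j = 6, y = 22
Loop ends.

Final answer: 22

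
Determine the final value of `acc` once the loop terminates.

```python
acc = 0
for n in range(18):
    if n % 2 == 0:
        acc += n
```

Let's trace through this code step by step.

Initialize: acc = 0
Entering loop: for n in range(18):
After iteration 1: n = 0, acc = 0
After iteration 2: n = 1, acc = 0
After iteration 3: n = 2, acc = 2
After iteration 4: n = 3, acc = 2
After iteration 5: n = 4, acc = 6
After iteration 6: n = 5, acc = 6
After iteration 7: n = 6, acc = 12
After iteration 8: n = 7, acc = 12
After iteration 9: n = 8, acc = 20
After iteration 10: n = 9, acc = 20
After iteration 11: n = 10, acc = 30
After iteration 12: n = 11, acc = 30
After iteration 13: n = 12, acc = 42
After iteration 14: n = 13, acc = 42
After iteration 15: n = 14, acc = 56
After iteration 16: n = 15, acc = 56
After iteration 17: n = 16, acc = 72
After iteration 18: n = 17, acc = 72
Loop ends.

Final answer: 72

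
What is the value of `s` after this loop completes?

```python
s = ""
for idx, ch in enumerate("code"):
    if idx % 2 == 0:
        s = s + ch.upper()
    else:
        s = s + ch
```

Let's trace through this code step by step.

Initialize: s = ''
Entering loop: for idx, ch in enumerate("code"):
After iteration 1: idx = 0, ch = 'c', s = 'C'
After iteration 2: idx = 1, ch = 'o', s = 'Co'
After iteration 3: idx = 2, ch = 'd', s = 'CoD'
After iteration 4: idx = 3, ch = 'e', s = 'CoDe'
Loop ends.

Final answer: 'CoDe'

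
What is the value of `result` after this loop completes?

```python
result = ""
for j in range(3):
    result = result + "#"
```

Let's trace through this code step by step.

Initialize: result = ''
Entering loop: for j in range(3):
After iteration 1: j = 0, result = '#'
After iteration 2: j = 1, result = '##'
After iteration 3: j = 2, result = '###'
Loop ends.

Final answer: '###'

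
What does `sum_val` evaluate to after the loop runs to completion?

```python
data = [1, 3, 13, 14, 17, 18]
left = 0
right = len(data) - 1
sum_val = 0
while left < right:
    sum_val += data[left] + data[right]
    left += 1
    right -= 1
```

Let's trace through this code step by step.

Initialize: data = [1, 3, 13, 14, 17, 18]
Initialize: left = 0
Initialize: right = 5
Initialize: sum_val = 0
Entering loop: while left < right:
After iteration 1: left = 1, right = 4, sum_val = 19
After iteration 2: left = 2, right = 3, sum_val = 39
After iteration 3: left = 3, right = 2, sum_val = 66
Loop ends.

Final answer: 66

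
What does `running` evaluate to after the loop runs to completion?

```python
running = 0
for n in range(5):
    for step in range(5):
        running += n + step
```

Let's trace through this code step by step.

Initialize: running = 0
Entering loop: for n in range(5):
After iteration 1: n = 0, running = 10
After iteration 2: n = 1, running = 25
After iteration 3: n = 2, running = 45
After iteration 4: n = 3, running = 70
After iteration 5: n = 4, running = 100
Loop ends.

Final answer: 100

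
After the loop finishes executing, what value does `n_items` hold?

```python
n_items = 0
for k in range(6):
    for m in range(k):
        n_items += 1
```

Let's trace through this code step by step.

Initialize: n_items = 0
Entering loop: for k in range(6):
After iteration 1: k = 0, n_items = 0
After iteration 2: k = 1, n_items = 1, m = 0
After iteration 3: k = 2, n_items = 3, m = 1
After iteration 4: k = 3, n_items = 6, m = 2
After iteration 5: k = 4, n_items = 10, m = 3
After iteration 6: k = 5, n_items = 15, m = 4
Loop ends.

Final answer: 15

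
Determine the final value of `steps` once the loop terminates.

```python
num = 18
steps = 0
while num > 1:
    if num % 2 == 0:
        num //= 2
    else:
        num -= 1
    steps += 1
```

Let's trace through this code step by step.

Initialize: num = 18
Initialize: steps = 0
Entering loop: while num > 1:
After iteration 1: num = 9, steps = 1
After iteration 2: num = 8, steps = 2
After iteration 3: num = 4, steps = 3
After iteration 4: num = 2, steps = 4
After iteration 5: num = 1, steps = 5
Loop ends.

Final answer: 5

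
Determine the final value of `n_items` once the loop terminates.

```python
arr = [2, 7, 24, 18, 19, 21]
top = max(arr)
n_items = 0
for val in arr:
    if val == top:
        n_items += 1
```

Let's trace through this code step by step.

Initialize: arr = [2, 7, 24, 18, 19, 21]
Initialize: top = 24
Initialize: n_items = 0
Entering loop: for val in arr:
After iteration 1: val = 2, n_items = 0
After iteration 2: val = 7, n_items = 0
After iteration 3: val = 24, n_items = 1
After iteration 4: val = 18, n_items = 1
After iteration 5: val = 19, n_items = 1
After iteration 6: val = 21, n_items = 1
Loop ends.

Final answer: 1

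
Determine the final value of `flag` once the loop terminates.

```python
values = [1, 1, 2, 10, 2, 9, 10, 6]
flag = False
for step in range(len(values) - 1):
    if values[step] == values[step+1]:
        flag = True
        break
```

Let's trace through this code step by step.

Initialize: values = [1, 1, 2, 10, 2, 9, 10, 6]
Initialize: flag = False
Entering loop: for step in range(len(values) - 1):
After iteration 1: step = 0, flag = True
Loop ends.

Final answer: True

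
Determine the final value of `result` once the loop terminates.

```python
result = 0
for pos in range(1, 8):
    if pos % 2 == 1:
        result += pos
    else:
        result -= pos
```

Let's trace through this code step by step.

Initialize: result = 0
Entering loop: for pos in range(1, 8):
After iteration 1: pos = 1, result = 1
After iteration 2: pos = 2, result = -1
After iteration 3: pos = 3, result = 2
After iteration 4: pos = 4, result = -2
After iteration 5: pos = 5, result = 3
After iteration 6: pos = 6, result = -3
After iteration 7: pos = 7, result = 4
Loop ends.

Final answer: 4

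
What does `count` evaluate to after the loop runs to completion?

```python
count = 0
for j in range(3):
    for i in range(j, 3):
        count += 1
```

Let's trace through this code step by step.

Initialize: count = 0
Entering loop: for j in range(3):
After iteration 1: j = 0, count = 3
After iteration 2: j = 1, count = 5
After iteration 3: j = 2, count = 6
Loop ends.

Final answer: 6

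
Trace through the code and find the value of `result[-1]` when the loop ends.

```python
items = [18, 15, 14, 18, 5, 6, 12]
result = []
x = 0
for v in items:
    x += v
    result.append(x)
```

Let's trace through this code step by step.

Initialize: items = [18, 15, 14, 18, 5, 6, 12]
Initialize: result = []
Initialize: x = 0
Entering loop: for v in items:
After iteration 1: v = 18, result = [18], x = 18
After iteration 2: v = 15, result = [18, 33], x = 33
After iteration 3: v = 14, result = [18, 33, 47], x = 47
After iteration 4: v = 18, result = [18, 33, 47, 65], x = 65
After iteration 5: v = 5, result = [18, 33, 47, 65, 70], x = 70
After iteration 6: v = 6, result = [18, 33, 47, 65, 70, 76], x = 76
After iteration 7: v = 12, result = [18, 33, 47, 65, 70, 76, 88], x = 88
Loop ends.
result[-1] = 88

Final answer: 88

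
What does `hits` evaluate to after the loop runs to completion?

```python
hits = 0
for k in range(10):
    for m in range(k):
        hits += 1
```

Let's trace through this code step by step.

Initialize: hits = 0
Entering loop: for k in range(10):
After iteration 1: k = 0, hits = 0
After iteration 2: k = 1, hits = 1, m = 0
After iteration 3: k = 2, hits = 3, m = 1
After iteration 4: k = 3, hits = 6, m = 2
After iteration 5: k = 4, hits = 10, m = 3
After iteration 6: k = 5, hits = 15, m = 4
After iteration 7: k = 6, hits = 21, m = 5
After iteration 8: k = 7, hits = 28, m = 6
After iteration 9: k = 8, hits = 36, m = 7
After iteration 10: k = 9, hits = 45, m = 8
Loop ends.

Final answer: 45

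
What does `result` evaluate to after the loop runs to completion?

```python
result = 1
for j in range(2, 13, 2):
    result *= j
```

Let's trace through this code step by step.

Initialize: result = 1
Entering loop: for j in range(2, 13, 2):
After iteration 1: j = 2, result = 2
After iteration 2: j = 4, result = 8
After iteration 3: j = 6, result = 48
After iteration 4: j = 8, result = 384
After iteration 5: j = 10, result = 3840
After iteration 6: j = 12, result = 46080
Loop ends.

Final answer: 46080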